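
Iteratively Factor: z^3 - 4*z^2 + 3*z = (z - 1)*(z^2 - 3*z) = (z - 3)*(z - 1)*(z)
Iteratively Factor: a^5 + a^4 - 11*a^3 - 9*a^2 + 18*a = (a + 3)*(a^4 - 2*a^3 - 5*a^2 + 6*a) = (a - 3)*(a + 3)*(a^3 + a^2 - 2*a) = (a - 3)*(a - 1)*(a + 3)*(a^2 + 2*a) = a*(a - 3)*(a - 1)*(a + 3)*(a + 2)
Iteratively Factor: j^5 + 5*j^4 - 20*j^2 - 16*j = (j + 2)*(j^4 + 3*j^3 - 6*j^2 - 8*j) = (j + 2)*(j + 4)*(j^3 - j^2 - 2*j) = (j + 1)*(j + 2)*(j + 4)*(j^2 - 2*j) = (j - 2)*(j + 1)*(j + 2)*(j + 4)*(j)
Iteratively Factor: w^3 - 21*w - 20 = (w + 4)*(w^2 - 4*w - 5) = (w - 5)*(w + 4)*(w + 1)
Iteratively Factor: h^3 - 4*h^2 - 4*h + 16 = (h - 2)*(h^2 - 2*h - 8) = (h - 4)*(h - 2)*(h + 2)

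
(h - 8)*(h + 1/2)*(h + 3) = h^3 - 9*h^2/2 - 53*h/2 - 12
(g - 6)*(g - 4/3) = g^2 - 22*g/3 + 8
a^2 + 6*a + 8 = (a + 2)*(a + 4)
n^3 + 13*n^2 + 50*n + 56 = (n + 2)*(n + 4)*(n + 7)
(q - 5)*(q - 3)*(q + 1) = q^3 - 7*q^2 + 7*q + 15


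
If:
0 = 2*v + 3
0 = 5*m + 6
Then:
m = -6/5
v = -3/2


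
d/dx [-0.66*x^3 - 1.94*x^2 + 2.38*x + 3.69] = -1.98*x^2 - 3.88*x + 2.38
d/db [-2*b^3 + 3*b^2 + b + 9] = -6*b^2 + 6*b + 1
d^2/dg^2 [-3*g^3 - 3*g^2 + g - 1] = -18*g - 6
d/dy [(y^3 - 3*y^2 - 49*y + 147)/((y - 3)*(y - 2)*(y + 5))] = 3*(y^2 + 26*y + 49)/(y^4 + 6*y^3 - 11*y^2 - 60*y + 100)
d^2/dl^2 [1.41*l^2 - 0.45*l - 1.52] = 2.82000000000000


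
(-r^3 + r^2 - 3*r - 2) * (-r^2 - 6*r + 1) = r^5 + 5*r^4 - 4*r^3 + 21*r^2 + 9*r - 2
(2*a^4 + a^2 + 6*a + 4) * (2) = 4*a^4 + 2*a^2 + 12*a + 8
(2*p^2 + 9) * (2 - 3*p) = -6*p^3 + 4*p^2 - 27*p + 18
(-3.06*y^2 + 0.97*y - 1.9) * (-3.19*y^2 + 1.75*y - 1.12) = 9.7614*y^4 - 8.4493*y^3 + 11.1857*y^2 - 4.4114*y + 2.128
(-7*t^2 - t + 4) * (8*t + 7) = -56*t^3 - 57*t^2 + 25*t + 28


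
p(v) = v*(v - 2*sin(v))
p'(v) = v*(1 - 2*cos(v)) + v - 2*sin(v) = -2*v*cos(v) + 2*v - 2*sin(v)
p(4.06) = 22.94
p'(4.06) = 14.64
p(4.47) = 28.66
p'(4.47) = 13.03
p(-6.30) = 39.48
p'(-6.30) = 0.03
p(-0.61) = -0.33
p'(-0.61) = 0.93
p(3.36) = 12.75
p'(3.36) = 13.71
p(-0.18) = -0.03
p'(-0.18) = 0.35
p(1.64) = -0.58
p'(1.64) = 1.51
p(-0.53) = -0.25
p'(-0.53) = 0.87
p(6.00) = 39.35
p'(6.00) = 1.04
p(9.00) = 73.58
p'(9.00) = 33.58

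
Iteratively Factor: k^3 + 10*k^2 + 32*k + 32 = (k + 4)*(k^2 + 6*k + 8) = (k + 2)*(k + 4)*(k + 4)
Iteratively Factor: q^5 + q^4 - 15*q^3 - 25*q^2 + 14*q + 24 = (q + 3)*(q^4 - 2*q^3 - 9*q^2 + 2*q + 8) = (q + 2)*(q + 3)*(q^3 - 4*q^2 - q + 4) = (q - 1)*(q + 2)*(q + 3)*(q^2 - 3*q - 4) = (q - 1)*(q + 1)*(q + 2)*(q + 3)*(q - 4)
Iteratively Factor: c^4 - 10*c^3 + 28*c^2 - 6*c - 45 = (c - 5)*(c^3 - 5*c^2 + 3*c + 9) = (c - 5)*(c - 3)*(c^2 - 2*c - 3) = (c - 5)*(c - 3)*(c + 1)*(c - 3)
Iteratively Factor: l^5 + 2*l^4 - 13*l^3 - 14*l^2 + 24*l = (l + 2)*(l^4 - 13*l^2 + 12*l) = (l - 1)*(l + 2)*(l^3 + l^2 - 12*l) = (l - 3)*(l - 1)*(l + 2)*(l^2 + 4*l) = l*(l - 3)*(l - 1)*(l + 2)*(l + 4)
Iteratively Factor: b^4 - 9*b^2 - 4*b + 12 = (b - 1)*(b^3 + b^2 - 8*b - 12) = (b - 1)*(b + 2)*(b^2 - b - 6) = (b - 1)*(b + 2)^2*(b - 3)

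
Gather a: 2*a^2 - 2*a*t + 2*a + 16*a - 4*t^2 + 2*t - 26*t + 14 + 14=2*a^2 + a*(18 - 2*t) - 4*t^2 - 24*t + 28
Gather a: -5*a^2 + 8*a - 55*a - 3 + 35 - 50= -5*a^2 - 47*a - 18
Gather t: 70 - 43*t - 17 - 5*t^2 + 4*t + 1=-5*t^2 - 39*t + 54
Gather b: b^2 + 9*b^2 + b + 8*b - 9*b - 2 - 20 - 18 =10*b^2 - 40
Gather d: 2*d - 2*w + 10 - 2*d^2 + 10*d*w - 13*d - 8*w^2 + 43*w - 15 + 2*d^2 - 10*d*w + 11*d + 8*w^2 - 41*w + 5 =0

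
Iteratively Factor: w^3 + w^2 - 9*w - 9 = (w - 3)*(w^2 + 4*w + 3) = (w - 3)*(w + 1)*(w + 3)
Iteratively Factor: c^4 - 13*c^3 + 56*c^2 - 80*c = (c)*(c^3 - 13*c^2 + 56*c - 80) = c*(c - 4)*(c^2 - 9*c + 20) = c*(c - 4)^2*(c - 5)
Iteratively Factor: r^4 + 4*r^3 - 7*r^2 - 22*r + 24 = (r + 3)*(r^3 + r^2 - 10*r + 8) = (r - 1)*(r + 3)*(r^2 + 2*r - 8) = (r - 2)*(r - 1)*(r + 3)*(r + 4)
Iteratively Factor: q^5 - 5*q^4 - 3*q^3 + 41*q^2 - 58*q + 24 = (q - 2)*(q^4 - 3*q^3 - 9*q^2 + 23*q - 12) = (q - 2)*(q - 1)*(q^3 - 2*q^2 - 11*q + 12) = (q - 4)*(q - 2)*(q - 1)*(q^2 + 2*q - 3) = (q - 4)*(q - 2)*(q - 1)*(q + 3)*(q - 1)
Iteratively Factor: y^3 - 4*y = (y - 2)*(y^2 + 2*y) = y*(y - 2)*(y + 2)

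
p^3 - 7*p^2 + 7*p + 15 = (p - 5)*(p - 3)*(p + 1)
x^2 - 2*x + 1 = (x - 1)^2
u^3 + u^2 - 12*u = u*(u - 3)*(u + 4)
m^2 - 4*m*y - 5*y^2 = (m - 5*y)*(m + y)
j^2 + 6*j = j*(j + 6)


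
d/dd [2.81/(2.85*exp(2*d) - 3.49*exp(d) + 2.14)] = (9.8069 - 16.017*exp(d))*exp(d)/(2.85*exp(2*d) - 3.49*exp(d) + 2.14)^2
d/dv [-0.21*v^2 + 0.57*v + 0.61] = 0.57 - 0.42*v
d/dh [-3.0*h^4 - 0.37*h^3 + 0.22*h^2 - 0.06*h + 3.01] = -12.0*h^3 - 1.11*h^2 + 0.44*h - 0.06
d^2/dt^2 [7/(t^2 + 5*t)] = 14*(-t*(t + 5) + (2*t + 5)^2)/(t^3*(t + 5)^3)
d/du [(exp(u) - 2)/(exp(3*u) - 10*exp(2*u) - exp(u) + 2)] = ((exp(u) - 2)*(-3*exp(2*u) + 20*exp(u) + 1) + exp(3*u) - 10*exp(2*u) - exp(u) + 2)*exp(u)/(exp(3*u) - 10*exp(2*u) - exp(u) + 2)^2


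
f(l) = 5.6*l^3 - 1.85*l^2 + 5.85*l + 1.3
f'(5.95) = 578.60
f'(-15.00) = 3841.35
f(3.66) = 272.49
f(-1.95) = -58.67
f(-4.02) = -415.92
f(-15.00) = -19402.70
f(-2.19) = -79.20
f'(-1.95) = 76.95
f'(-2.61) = 129.95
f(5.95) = 1150.22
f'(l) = 16.8*l^2 - 3.7*l + 5.85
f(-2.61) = -126.14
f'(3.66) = 217.35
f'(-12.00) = 2469.45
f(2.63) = 105.76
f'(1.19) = 25.24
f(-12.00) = -10012.10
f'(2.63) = 112.32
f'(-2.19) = 94.53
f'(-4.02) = 292.22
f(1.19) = 15.08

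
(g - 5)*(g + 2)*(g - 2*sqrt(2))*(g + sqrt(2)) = g^4 - 3*g^3 - sqrt(2)*g^3 - 14*g^2 + 3*sqrt(2)*g^2 + 12*g + 10*sqrt(2)*g + 40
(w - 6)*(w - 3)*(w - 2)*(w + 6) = w^4 - 5*w^3 - 30*w^2 + 180*w - 216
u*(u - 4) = u^2 - 4*u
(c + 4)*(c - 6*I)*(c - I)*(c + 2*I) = c^4 + 4*c^3 - 5*I*c^3 + 8*c^2 - 20*I*c^2 + 32*c - 12*I*c - 48*I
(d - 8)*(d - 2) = d^2 - 10*d + 16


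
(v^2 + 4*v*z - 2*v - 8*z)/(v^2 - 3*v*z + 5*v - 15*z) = (v^2 + 4*v*z - 2*v - 8*z)/(v^2 - 3*v*z + 5*v - 15*z)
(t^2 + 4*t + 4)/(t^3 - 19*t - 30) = (t + 2)/(t^2 - 2*t - 15)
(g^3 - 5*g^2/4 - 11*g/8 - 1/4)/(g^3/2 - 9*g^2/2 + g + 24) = (8*g^3 - 10*g^2 - 11*g - 2)/(4*(g^3 - 9*g^2 + 2*g + 48))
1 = 1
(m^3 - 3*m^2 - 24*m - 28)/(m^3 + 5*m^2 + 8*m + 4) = (m - 7)/(m + 1)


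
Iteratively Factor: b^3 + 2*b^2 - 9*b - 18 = (b - 3)*(b^2 + 5*b + 6) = (b - 3)*(b + 2)*(b + 3)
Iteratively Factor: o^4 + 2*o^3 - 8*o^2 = (o)*(o^3 + 2*o^2 - 8*o) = o*(o - 2)*(o^2 + 4*o) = o*(o - 2)*(o + 4)*(o)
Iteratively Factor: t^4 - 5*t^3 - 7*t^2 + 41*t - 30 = (t - 5)*(t^3 - 7*t + 6) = (t - 5)*(t + 3)*(t^2 - 3*t + 2) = (t - 5)*(t - 1)*(t + 3)*(t - 2)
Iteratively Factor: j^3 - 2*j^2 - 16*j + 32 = (j - 2)*(j^2 - 16) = (j - 2)*(j + 4)*(j - 4)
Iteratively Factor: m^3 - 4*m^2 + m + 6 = (m - 2)*(m^2 - 2*m - 3) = (m - 3)*(m - 2)*(m + 1)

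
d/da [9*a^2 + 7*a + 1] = 18*a + 7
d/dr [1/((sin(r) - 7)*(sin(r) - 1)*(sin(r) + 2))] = 3*(4*sin(r) + cos(r)^2 + 2)*cos(r)/((sin(r) - 7)^2*(sin(r) - 1)^2*(sin(r) + 2)^2)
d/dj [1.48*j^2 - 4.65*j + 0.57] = 2.96*j - 4.65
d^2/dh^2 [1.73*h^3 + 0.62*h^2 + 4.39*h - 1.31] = 10.38*h + 1.24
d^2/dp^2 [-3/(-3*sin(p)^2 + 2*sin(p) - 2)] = 6*(-18*sin(p)^4 + 9*sin(p)^3 + 37*sin(p)^2 - 20*sin(p) - 2)/(3*sin(p)^2 - 2*sin(p) + 2)^3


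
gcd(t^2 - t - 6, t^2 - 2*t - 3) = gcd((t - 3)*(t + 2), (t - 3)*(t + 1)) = t - 3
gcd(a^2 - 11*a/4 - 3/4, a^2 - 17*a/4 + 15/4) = a - 3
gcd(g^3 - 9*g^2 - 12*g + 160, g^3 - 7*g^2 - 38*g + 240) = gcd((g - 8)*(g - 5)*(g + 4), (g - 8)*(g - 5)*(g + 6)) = g^2 - 13*g + 40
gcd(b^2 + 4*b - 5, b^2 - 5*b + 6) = 1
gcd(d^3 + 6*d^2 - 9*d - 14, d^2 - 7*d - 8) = d + 1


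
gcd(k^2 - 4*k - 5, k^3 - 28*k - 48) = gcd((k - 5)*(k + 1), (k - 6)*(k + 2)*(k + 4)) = 1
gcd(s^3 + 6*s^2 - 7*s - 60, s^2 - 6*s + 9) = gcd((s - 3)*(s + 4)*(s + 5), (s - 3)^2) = s - 3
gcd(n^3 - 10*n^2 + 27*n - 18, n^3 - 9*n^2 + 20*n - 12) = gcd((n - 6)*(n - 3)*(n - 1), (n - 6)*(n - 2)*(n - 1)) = n^2 - 7*n + 6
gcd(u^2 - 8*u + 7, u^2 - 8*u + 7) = u^2 - 8*u + 7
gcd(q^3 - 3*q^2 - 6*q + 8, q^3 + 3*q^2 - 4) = q^2 + q - 2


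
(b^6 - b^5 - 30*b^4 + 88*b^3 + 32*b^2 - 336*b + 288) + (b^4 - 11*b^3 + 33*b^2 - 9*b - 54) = b^6 - b^5 - 29*b^4 + 77*b^3 + 65*b^2 - 345*b + 234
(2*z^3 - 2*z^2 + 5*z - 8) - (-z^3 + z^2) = 3*z^3 - 3*z^2 + 5*z - 8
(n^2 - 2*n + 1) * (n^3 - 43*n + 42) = n^5 - 2*n^4 - 42*n^3 + 128*n^2 - 127*n + 42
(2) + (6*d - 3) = 6*d - 1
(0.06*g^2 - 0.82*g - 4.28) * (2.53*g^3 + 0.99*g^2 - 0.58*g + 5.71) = 0.1518*g^5 - 2.0152*g^4 - 11.675*g^3 - 3.419*g^2 - 2.1998*g - 24.4388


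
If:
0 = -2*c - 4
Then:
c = -2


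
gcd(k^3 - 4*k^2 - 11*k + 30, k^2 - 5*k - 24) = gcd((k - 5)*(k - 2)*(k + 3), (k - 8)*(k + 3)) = k + 3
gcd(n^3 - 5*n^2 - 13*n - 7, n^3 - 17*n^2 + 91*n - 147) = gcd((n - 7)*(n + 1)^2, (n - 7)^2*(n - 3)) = n - 7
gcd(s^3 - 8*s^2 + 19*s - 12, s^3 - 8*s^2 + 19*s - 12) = s^3 - 8*s^2 + 19*s - 12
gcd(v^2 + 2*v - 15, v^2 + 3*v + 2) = 1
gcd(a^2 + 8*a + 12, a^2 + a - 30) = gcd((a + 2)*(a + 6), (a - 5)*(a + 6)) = a + 6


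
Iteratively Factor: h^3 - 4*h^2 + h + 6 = (h - 2)*(h^2 - 2*h - 3) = (h - 2)*(h + 1)*(h - 3)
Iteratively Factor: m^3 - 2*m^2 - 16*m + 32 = (m - 4)*(m^2 + 2*m - 8) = (m - 4)*(m + 4)*(m - 2)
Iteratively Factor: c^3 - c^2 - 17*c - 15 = (c + 3)*(c^2 - 4*c - 5) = (c - 5)*(c + 3)*(c + 1)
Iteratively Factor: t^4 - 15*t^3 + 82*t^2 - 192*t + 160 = (t - 4)*(t^3 - 11*t^2 + 38*t - 40) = (t - 5)*(t - 4)*(t^2 - 6*t + 8) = (t - 5)*(t - 4)*(t - 2)*(t - 4)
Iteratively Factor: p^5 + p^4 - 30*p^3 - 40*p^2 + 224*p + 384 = (p - 4)*(p^4 + 5*p^3 - 10*p^2 - 80*p - 96) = (p - 4)^2*(p^3 + 9*p^2 + 26*p + 24) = (p - 4)^2*(p + 3)*(p^2 + 6*p + 8) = (p - 4)^2*(p + 3)*(p + 4)*(p + 2)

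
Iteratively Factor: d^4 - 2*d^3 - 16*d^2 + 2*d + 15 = (d + 1)*(d^3 - 3*d^2 - 13*d + 15) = (d - 1)*(d + 1)*(d^2 - 2*d - 15) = (d - 1)*(d + 1)*(d + 3)*(d - 5)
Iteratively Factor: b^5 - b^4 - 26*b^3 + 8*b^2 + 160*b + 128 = (b + 2)*(b^4 - 3*b^3 - 20*b^2 + 48*b + 64) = (b + 1)*(b + 2)*(b^3 - 4*b^2 - 16*b + 64) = (b - 4)*(b + 1)*(b + 2)*(b^2 - 16) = (b - 4)^2*(b + 1)*(b + 2)*(b + 4)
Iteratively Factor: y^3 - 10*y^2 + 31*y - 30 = (y - 3)*(y^2 - 7*y + 10) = (y - 3)*(y - 2)*(y - 5)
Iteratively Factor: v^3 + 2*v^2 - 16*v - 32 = (v - 4)*(v^2 + 6*v + 8) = (v - 4)*(v + 2)*(v + 4)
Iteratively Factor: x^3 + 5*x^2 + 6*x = (x + 2)*(x^2 + 3*x) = x*(x + 2)*(x + 3)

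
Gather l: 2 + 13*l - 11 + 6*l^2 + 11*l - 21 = 6*l^2 + 24*l - 30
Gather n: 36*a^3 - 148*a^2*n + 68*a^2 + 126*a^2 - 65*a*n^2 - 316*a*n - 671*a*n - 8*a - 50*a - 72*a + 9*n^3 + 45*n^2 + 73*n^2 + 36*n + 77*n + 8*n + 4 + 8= 36*a^3 + 194*a^2 - 130*a + 9*n^3 + n^2*(118 - 65*a) + n*(-148*a^2 - 987*a + 121) + 12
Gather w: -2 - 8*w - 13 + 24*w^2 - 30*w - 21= 24*w^2 - 38*w - 36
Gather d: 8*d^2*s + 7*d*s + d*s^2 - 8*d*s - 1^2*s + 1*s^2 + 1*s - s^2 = 8*d^2*s + d*(s^2 - s)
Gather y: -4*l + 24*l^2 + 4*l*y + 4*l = 24*l^2 + 4*l*y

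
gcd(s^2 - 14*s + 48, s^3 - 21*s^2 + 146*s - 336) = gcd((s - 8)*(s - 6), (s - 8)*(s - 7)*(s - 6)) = s^2 - 14*s + 48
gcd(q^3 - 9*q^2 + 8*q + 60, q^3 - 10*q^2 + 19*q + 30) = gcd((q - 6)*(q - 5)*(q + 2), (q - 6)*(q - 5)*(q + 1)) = q^2 - 11*q + 30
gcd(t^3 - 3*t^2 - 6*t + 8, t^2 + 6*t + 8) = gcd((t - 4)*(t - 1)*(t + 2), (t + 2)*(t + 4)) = t + 2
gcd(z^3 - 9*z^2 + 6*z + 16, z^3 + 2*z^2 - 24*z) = 1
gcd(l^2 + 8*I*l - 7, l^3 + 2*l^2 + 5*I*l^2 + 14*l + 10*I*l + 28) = l + 7*I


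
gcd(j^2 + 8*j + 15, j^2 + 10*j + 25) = j + 5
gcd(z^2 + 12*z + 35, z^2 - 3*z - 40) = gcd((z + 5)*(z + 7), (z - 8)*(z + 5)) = z + 5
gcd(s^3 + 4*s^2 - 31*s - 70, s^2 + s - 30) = s - 5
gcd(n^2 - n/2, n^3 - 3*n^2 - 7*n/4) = n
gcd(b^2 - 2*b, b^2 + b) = b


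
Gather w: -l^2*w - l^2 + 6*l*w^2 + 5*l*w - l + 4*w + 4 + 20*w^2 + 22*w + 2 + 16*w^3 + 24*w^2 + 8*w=-l^2 - l + 16*w^3 + w^2*(6*l + 44) + w*(-l^2 + 5*l + 34) + 6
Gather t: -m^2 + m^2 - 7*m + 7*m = 0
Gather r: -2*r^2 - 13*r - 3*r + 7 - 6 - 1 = -2*r^2 - 16*r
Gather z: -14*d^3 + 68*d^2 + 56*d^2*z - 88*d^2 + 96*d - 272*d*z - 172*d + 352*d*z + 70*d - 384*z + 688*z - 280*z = -14*d^3 - 20*d^2 - 6*d + z*(56*d^2 + 80*d + 24)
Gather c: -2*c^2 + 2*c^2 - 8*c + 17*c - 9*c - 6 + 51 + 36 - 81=0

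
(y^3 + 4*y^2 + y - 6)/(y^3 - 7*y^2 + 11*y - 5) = (y^2 + 5*y + 6)/(y^2 - 6*y + 5)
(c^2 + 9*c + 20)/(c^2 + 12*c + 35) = (c + 4)/(c + 7)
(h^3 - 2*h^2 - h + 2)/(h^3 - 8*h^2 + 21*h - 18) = (h^2 - 1)/(h^2 - 6*h + 9)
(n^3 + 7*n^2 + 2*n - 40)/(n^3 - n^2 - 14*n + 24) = (n + 5)/(n - 3)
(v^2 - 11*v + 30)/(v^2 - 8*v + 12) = (v - 5)/(v - 2)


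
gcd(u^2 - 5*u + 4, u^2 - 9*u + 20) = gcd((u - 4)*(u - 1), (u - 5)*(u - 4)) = u - 4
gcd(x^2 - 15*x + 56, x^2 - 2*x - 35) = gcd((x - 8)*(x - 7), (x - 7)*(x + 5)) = x - 7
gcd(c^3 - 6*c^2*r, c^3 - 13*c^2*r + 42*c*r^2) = -c^2 + 6*c*r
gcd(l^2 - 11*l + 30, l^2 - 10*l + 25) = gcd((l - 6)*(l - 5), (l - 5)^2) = l - 5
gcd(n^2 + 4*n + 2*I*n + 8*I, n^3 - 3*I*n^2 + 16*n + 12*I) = n + 2*I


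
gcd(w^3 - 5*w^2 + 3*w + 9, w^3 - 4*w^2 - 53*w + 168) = w - 3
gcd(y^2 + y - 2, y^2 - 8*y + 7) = y - 1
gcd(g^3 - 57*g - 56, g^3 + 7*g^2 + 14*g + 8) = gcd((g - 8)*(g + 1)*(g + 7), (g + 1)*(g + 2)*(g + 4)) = g + 1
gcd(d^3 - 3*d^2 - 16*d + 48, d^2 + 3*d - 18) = d - 3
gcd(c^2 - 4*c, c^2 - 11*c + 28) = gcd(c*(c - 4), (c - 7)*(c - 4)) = c - 4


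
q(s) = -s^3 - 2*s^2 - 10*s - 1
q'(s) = -3*s^2 - 4*s - 10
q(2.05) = -38.52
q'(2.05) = -30.81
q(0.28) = -3.98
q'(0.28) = -11.36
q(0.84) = -11.40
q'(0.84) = -15.48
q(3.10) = -81.01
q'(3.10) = -51.23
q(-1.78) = 16.10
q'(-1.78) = -12.39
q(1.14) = -16.48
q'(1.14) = -18.46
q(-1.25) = 10.33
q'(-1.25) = -9.69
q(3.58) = -108.32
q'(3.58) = -62.77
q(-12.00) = 1559.00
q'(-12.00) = -394.00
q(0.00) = -1.00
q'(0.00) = -10.00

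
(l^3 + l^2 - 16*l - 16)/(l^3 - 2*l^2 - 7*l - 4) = (l + 4)/(l + 1)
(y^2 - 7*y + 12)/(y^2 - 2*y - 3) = (y - 4)/(y + 1)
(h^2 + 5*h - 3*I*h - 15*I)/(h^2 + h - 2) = (h^2 + h*(5 - 3*I) - 15*I)/(h^2 + h - 2)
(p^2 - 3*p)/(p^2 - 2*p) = (p - 3)/(p - 2)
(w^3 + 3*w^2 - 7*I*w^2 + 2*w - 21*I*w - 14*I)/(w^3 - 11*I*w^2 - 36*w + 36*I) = (w^3 + w^2*(3 - 7*I) + w*(2 - 21*I) - 14*I)/(w^3 - 11*I*w^2 - 36*w + 36*I)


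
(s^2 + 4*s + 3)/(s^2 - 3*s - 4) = (s + 3)/(s - 4)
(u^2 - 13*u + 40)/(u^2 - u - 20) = (u - 8)/(u + 4)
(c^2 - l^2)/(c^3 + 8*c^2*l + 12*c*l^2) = (c^2 - l^2)/(c*(c^2 + 8*c*l + 12*l^2))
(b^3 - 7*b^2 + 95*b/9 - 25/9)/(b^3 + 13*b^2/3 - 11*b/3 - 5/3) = (9*b^3 - 63*b^2 + 95*b - 25)/(3*(3*b^3 + 13*b^2 - 11*b - 5))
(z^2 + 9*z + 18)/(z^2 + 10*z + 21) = (z + 6)/(z + 7)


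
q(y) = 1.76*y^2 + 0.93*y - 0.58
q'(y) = 3.52*y + 0.93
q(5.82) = 64.45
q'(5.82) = 21.42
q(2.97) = 17.71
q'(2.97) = 11.38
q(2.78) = 15.61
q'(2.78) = 10.72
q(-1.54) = 2.16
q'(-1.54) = -4.49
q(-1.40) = 1.57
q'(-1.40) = -4.00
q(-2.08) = 5.10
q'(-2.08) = -6.39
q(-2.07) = 5.04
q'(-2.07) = -6.36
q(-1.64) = 2.63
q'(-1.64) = -4.84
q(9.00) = 150.35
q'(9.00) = 32.61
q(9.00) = 150.35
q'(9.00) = 32.61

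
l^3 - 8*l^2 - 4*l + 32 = (l - 8)*(l - 2)*(l + 2)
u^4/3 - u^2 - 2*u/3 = u*(u/3 + 1/3)*(u - 2)*(u + 1)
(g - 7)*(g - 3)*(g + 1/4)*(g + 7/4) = g^4 - 8*g^3 + 23*g^2/16 + 301*g/8 + 147/16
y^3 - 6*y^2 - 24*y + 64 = (y - 8)*(y - 2)*(y + 4)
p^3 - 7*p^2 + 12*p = p*(p - 4)*(p - 3)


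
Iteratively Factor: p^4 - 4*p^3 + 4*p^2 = (p)*(p^3 - 4*p^2 + 4*p) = p*(p - 2)*(p^2 - 2*p) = p*(p - 2)^2*(p)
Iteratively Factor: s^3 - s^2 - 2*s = (s)*(s^2 - s - 2) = s*(s - 2)*(s + 1)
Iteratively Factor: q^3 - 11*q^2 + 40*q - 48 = (q - 3)*(q^2 - 8*q + 16) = (q - 4)*(q - 3)*(q - 4)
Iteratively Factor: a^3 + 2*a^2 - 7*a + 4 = (a + 4)*(a^2 - 2*a + 1) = (a - 1)*(a + 4)*(a - 1)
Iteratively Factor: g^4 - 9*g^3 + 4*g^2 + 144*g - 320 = (g - 4)*(g^3 - 5*g^2 - 16*g + 80) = (g - 4)^2*(g^2 - g - 20) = (g - 5)*(g - 4)^2*(g + 4)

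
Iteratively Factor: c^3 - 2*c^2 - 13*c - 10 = (c + 1)*(c^2 - 3*c - 10) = (c - 5)*(c + 1)*(c + 2)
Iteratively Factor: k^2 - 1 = (k - 1)*(k + 1)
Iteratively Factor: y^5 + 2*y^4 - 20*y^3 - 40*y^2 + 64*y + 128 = (y - 2)*(y^4 + 4*y^3 - 12*y^2 - 64*y - 64) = (y - 4)*(y - 2)*(y^3 + 8*y^2 + 20*y + 16) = (y - 4)*(y - 2)*(y + 2)*(y^2 + 6*y + 8) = (y - 4)*(y - 2)*(y + 2)^2*(y + 4)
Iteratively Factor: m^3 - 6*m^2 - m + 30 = (m + 2)*(m^2 - 8*m + 15) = (m - 3)*(m + 2)*(m - 5)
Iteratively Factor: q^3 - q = (q)*(q^2 - 1) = q*(q + 1)*(q - 1)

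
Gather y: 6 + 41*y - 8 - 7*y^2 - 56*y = -7*y^2 - 15*y - 2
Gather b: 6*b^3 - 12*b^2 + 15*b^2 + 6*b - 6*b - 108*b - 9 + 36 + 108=6*b^3 + 3*b^2 - 108*b + 135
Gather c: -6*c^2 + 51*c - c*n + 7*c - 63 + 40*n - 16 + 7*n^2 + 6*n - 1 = -6*c^2 + c*(58 - n) + 7*n^2 + 46*n - 80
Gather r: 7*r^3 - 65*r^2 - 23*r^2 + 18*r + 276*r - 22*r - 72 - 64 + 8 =7*r^3 - 88*r^2 + 272*r - 128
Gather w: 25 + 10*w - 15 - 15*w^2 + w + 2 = -15*w^2 + 11*w + 12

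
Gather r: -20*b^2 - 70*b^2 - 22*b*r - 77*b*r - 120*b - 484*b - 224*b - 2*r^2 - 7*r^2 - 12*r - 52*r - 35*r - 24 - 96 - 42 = -90*b^2 - 828*b - 9*r^2 + r*(-99*b - 99) - 162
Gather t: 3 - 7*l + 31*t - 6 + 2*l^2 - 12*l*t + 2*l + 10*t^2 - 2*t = 2*l^2 - 5*l + 10*t^2 + t*(29 - 12*l) - 3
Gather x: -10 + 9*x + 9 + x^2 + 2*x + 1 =x^2 + 11*x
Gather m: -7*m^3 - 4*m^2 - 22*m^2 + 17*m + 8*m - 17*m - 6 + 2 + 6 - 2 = -7*m^3 - 26*m^2 + 8*m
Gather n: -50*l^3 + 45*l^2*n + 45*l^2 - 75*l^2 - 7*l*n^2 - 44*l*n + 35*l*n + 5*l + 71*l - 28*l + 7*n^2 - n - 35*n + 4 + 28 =-50*l^3 - 30*l^2 + 48*l + n^2*(7 - 7*l) + n*(45*l^2 - 9*l - 36) + 32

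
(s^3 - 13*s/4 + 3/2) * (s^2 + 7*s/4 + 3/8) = s^5 + 7*s^4/4 - 23*s^3/8 - 67*s^2/16 + 45*s/32 + 9/16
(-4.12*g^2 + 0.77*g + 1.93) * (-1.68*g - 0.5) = 6.9216*g^3 + 0.7664*g^2 - 3.6274*g - 0.965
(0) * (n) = 0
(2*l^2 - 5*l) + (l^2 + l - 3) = 3*l^2 - 4*l - 3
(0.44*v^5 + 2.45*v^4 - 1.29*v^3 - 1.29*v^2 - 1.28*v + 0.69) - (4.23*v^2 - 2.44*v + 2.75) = 0.44*v^5 + 2.45*v^4 - 1.29*v^3 - 5.52*v^2 + 1.16*v - 2.06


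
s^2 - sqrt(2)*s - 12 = (s - 3*sqrt(2))*(s + 2*sqrt(2))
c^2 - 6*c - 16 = (c - 8)*(c + 2)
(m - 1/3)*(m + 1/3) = m^2 - 1/9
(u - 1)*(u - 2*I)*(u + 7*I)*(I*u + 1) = I*u^4 - 4*u^3 - I*u^3 + 4*u^2 + 19*I*u^2 + 14*u - 19*I*u - 14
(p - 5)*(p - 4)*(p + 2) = p^3 - 7*p^2 + 2*p + 40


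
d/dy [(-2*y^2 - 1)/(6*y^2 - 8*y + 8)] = (4*y^2 - 5*y - 2)/(9*y^4 - 24*y^3 + 40*y^2 - 32*y + 16)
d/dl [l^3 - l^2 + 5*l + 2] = 3*l^2 - 2*l + 5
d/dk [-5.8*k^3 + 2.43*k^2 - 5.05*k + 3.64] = -17.4*k^2 + 4.86*k - 5.05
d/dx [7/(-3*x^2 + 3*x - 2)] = 21*(2*x - 1)/(3*x^2 - 3*x + 2)^2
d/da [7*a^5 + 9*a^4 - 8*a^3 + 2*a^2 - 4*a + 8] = 35*a^4 + 36*a^3 - 24*a^2 + 4*a - 4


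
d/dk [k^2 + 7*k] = 2*k + 7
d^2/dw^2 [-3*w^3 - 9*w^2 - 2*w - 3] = -18*w - 18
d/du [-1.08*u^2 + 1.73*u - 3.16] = 1.73 - 2.16*u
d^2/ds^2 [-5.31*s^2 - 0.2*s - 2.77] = -10.6200000000000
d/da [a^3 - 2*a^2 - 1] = a*(3*a - 4)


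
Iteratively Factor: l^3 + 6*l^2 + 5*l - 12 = (l - 1)*(l^2 + 7*l + 12) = (l - 1)*(l + 3)*(l + 4)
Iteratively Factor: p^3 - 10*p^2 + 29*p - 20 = (p - 5)*(p^2 - 5*p + 4) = (p - 5)*(p - 4)*(p - 1)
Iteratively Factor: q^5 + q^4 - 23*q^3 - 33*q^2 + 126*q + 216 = (q - 3)*(q^4 + 4*q^3 - 11*q^2 - 66*q - 72) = (q - 4)*(q - 3)*(q^3 + 8*q^2 + 21*q + 18) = (q - 4)*(q - 3)*(q + 2)*(q^2 + 6*q + 9) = (q - 4)*(q - 3)*(q + 2)*(q + 3)*(q + 3)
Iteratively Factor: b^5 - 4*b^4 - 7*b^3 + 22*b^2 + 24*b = (b - 3)*(b^4 - b^3 - 10*b^2 - 8*b) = b*(b - 3)*(b^3 - b^2 - 10*b - 8) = b*(b - 4)*(b - 3)*(b^2 + 3*b + 2) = b*(b - 4)*(b - 3)*(b + 2)*(b + 1)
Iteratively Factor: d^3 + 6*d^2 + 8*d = (d + 2)*(d^2 + 4*d) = (d + 2)*(d + 4)*(d)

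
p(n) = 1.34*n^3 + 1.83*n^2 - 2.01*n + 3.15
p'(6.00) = 164.67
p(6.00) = 346.41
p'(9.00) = 356.55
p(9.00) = 1110.15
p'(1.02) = 5.91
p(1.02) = 4.43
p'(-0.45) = -2.84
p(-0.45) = 4.30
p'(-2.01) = 6.87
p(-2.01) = 3.70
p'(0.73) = 2.80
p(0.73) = 3.18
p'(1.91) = 19.65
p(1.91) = 15.32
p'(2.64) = 35.67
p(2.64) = 35.25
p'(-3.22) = 27.89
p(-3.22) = -16.14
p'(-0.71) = -2.58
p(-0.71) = 5.02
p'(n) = 4.02*n^2 + 3.66*n - 2.01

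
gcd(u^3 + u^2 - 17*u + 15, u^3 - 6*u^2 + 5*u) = u - 1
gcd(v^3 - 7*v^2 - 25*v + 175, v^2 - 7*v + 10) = v - 5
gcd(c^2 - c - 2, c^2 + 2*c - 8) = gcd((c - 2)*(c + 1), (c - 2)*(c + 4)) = c - 2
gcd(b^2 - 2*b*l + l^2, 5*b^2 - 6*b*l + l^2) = b - l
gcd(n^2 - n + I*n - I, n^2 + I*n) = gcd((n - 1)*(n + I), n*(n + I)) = n + I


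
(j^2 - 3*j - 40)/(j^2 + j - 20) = (j - 8)/(j - 4)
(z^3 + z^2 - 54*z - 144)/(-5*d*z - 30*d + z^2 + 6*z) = (z^2 - 5*z - 24)/(-5*d + z)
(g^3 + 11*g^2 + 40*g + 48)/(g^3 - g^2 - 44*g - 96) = (g + 4)/(g - 8)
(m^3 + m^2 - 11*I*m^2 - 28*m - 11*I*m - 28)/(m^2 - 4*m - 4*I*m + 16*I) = (m^2 + m*(1 - 7*I) - 7*I)/(m - 4)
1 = 1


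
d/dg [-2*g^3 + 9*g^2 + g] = -6*g^2 + 18*g + 1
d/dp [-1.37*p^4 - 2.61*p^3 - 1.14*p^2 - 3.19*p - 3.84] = -5.48*p^3 - 7.83*p^2 - 2.28*p - 3.19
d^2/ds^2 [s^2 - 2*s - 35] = 2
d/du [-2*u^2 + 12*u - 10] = 12 - 4*u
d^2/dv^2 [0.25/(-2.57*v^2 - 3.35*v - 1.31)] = (3.30245*v^2 + 4.30475*v - 0.25*(5.14*v + 3.35)*(10.28*v + 6.7) + 1.68335)/(2.57*v^2 + 3.35*v + 1.31)^3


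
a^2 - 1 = (a - 1)*(a + 1)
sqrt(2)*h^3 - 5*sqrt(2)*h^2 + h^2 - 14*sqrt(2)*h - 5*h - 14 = (h - 7)*(h + 2)*(sqrt(2)*h + 1)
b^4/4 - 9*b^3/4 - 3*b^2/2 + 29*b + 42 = (b/2 + 1)^2*(b - 7)*(b - 6)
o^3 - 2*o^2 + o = o*(o - 1)^2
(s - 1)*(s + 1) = s^2 - 1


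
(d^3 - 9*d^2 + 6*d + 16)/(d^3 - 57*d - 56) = (d - 2)/(d + 7)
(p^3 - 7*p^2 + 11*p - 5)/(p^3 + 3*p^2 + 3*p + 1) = (p^3 - 7*p^2 + 11*p - 5)/(p^3 + 3*p^2 + 3*p + 1)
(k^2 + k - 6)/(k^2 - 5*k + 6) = (k + 3)/(k - 3)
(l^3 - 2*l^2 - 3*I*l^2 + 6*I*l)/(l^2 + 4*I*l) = (l^2 - 2*l - 3*I*l + 6*I)/(l + 4*I)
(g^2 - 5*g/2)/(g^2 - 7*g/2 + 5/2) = g/(g - 1)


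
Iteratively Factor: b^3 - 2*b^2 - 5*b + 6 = (b - 3)*(b^2 + b - 2) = (b - 3)*(b + 2)*(b - 1)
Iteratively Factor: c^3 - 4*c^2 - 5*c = (c + 1)*(c^2 - 5*c) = (c - 5)*(c + 1)*(c)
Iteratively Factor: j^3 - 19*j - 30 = (j + 3)*(j^2 - 3*j - 10) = (j - 5)*(j + 3)*(j + 2)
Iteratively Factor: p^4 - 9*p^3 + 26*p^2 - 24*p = (p - 3)*(p^3 - 6*p^2 + 8*p) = (p - 3)*(p - 2)*(p^2 - 4*p) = (p - 4)*(p - 3)*(p - 2)*(p)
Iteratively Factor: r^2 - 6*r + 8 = (r - 2)*(r - 4)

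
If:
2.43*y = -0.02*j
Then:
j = -121.5*y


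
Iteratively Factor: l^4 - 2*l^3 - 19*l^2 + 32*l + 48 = (l + 4)*(l^3 - 6*l^2 + 5*l + 12) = (l - 3)*(l + 4)*(l^2 - 3*l - 4) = (l - 3)*(l + 1)*(l + 4)*(l - 4)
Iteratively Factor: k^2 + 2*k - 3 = (k - 1)*(k + 3)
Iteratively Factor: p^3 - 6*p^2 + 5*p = (p - 1)*(p^2 - 5*p) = (p - 5)*(p - 1)*(p)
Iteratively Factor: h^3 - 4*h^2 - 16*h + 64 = (h - 4)*(h^2 - 16) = (h - 4)^2*(h + 4)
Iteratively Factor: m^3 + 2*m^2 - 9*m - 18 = (m + 3)*(m^2 - m - 6) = (m - 3)*(m + 3)*(m + 2)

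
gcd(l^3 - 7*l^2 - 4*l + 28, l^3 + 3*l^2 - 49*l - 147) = l - 7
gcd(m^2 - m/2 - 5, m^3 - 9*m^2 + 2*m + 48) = m + 2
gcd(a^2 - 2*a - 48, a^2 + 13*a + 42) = a + 6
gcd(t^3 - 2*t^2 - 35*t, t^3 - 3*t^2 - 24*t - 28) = t - 7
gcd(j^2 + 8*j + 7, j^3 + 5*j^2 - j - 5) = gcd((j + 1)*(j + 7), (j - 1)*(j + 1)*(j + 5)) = j + 1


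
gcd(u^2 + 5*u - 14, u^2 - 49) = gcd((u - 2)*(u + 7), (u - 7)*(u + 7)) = u + 7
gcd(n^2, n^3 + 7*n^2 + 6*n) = n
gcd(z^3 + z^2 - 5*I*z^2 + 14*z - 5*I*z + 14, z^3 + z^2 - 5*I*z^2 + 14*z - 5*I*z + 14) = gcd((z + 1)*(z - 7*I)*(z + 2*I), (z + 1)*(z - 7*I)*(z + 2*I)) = z^3 + z^2*(1 - 5*I) + z*(14 - 5*I) + 14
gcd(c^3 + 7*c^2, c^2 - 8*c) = c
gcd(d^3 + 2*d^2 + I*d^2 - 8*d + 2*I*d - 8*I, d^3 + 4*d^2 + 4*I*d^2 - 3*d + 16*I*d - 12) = d^2 + d*(4 + I) + 4*I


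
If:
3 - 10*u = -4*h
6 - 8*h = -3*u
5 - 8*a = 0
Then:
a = 5/8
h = 69/68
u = 12/17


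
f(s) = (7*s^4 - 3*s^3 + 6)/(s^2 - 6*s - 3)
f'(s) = (6 - 2*s)*(7*s^4 - 3*s^3 + 6)/(s^2 - 6*s - 3)^2 + (28*s^3 - 9*s^2)/(s^2 - 6*s - 3) = (s^2*(9 - 28*s)*(-s^2 + 6*s + 3) - 2*(s - 3)*(7*s^4 - 3*s^3 + 6))/(-s^2 + 6*s + 3)^2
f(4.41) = -239.35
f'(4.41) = -289.79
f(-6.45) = 167.22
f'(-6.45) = -61.15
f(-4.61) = 75.39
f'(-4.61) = -38.92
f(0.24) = -1.36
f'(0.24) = 1.75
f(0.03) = -1.89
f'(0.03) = 3.53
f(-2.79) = 23.01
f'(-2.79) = -19.13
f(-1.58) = 6.85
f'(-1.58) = -7.82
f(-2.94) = 25.99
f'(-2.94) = -20.64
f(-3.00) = 27.25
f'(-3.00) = -21.25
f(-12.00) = 705.83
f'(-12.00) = -133.83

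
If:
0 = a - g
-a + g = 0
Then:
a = g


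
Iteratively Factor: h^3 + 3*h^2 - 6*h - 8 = (h + 4)*(h^2 - h - 2) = (h + 1)*(h + 4)*(h - 2)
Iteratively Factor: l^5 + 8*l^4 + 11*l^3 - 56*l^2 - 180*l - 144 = (l - 3)*(l^4 + 11*l^3 + 44*l^2 + 76*l + 48) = (l - 3)*(l + 4)*(l^3 + 7*l^2 + 16*l + 12) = (l - 3)*(l + 3)*(l + 4)*(l^2 + 4*l + 4) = (l - 3)*(l + 2)*(l + 3)*(l + 4)*(l + 2)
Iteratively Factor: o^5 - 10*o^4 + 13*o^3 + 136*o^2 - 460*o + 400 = (o + 4)*(o^4 - 14*o^3 + 69*o^2 - 140*o + 100) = (o - 2)*(o + 4)*(o^3 - 12*o^2 + 45*o - 50) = (o - 2)^2*(o + 4)*(o^2 - 10*o + 25) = (o - 5)*(o - 2)^2*(o + 4)*(o - 5)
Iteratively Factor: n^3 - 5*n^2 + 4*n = (n - 1)*(n^2 - 4*n) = n*(n - 1)*(n - 4)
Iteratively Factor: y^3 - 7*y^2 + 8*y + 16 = (y - 4)*(y^2 - 3*y - 4) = (y - 4)*(y + 1)*(y - 4)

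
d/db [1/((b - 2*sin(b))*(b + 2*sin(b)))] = 2*(-b + 2*sin(2*b))/((b - 2*sin(b))^2*(b + 2*sin(b))^2)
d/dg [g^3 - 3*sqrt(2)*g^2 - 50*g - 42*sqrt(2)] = 3*g^2 - 6*sqrt(2)*g - 50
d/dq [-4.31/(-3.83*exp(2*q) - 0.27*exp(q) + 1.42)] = (-33.0146*exp(q) - 1.1637)*exp(q)/(3.83*exp(2*q) + 0.27*exp(q) - 1.42)^2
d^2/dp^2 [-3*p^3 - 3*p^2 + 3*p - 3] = -18*p - 6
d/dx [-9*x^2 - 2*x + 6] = -18*x - 2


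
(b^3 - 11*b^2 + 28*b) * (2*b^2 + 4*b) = 2*b^5 - 18*b^4 + 12*b^3 + 112*b^2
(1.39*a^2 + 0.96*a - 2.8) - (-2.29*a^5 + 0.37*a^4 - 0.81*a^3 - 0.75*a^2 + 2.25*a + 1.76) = 2.29*a^5 - 0.37*a^4 + 0.81*a^3 + 2.14*a^2 - 1.29*a - 4.56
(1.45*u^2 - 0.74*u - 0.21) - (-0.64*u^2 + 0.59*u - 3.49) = 2.09*u^2 - 1.33*u + 3.28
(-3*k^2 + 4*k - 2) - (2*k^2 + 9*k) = -5*k^2 - 5*k - 2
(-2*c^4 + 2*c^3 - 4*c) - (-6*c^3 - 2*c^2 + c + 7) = -2*c^4 + 8*c^3 + 2*c^2 - 5*c - 7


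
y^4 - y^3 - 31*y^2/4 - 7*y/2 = y*(y - 7/2)*(y + 1/2)*(y + 2)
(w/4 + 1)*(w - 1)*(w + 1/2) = w^3/4 + 7*w^2/8 - 5*w/8 - 1/2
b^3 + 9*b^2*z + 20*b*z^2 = b*(b + 4*z)*(b + 5*z)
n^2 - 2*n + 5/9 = (n - 5/3)*(n - 1/3)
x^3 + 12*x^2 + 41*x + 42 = (x + 2)*(x + 3)*(x + 7)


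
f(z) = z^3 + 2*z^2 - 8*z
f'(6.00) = 124.00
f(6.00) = 240.00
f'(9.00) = 271.00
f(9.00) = 819.00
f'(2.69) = 24.47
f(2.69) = 12.42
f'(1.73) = 7.90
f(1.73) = -2.68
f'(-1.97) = -4.24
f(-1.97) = 15.88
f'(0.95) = -1.49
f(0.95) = -4.94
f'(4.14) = 59.98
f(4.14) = 72.12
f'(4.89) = 83.30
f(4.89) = 125.63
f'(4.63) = 74.83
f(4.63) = 105.09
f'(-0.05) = -8.19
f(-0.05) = 0.40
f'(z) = 3*z^2 + 4*z - 8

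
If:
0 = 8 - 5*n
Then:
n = 8/5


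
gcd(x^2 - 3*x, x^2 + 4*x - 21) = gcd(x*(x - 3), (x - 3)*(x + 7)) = x - 3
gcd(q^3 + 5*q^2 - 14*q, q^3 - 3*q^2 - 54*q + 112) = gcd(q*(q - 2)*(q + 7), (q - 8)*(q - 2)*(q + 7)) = q^2 + 5*q - 14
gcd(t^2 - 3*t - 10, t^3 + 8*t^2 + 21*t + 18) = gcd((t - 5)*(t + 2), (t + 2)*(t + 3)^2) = t + 2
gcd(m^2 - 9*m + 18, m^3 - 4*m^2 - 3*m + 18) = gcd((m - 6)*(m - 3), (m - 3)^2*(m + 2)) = m - 3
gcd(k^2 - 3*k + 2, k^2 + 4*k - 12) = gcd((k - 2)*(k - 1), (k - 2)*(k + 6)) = k - 2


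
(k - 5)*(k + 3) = k^2 - 2*k - 15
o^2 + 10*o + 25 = (o + 5)^2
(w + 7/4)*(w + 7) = w^2 + 35*w/4 + 49/4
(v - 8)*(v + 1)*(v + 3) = v^3 - 4*v^2 - 29*v - 24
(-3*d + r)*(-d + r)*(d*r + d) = 3*d^3*r + 3*d^3 - 4*d^2*r^2 - 4*d^2*r + d*r^3 + d*r^2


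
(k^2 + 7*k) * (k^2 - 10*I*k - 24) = k^4 + 7*k^3 - 10*I*k^3 - 24*k^2 - 70*I*k^2 - 168*k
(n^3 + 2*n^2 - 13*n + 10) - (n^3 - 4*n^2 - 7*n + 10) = 6*n^2 - 6*n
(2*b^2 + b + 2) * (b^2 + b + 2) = 2*b^4 + 3*b^3 + 7*b^2 + 4*b + 4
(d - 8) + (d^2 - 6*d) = d^2 - 5*d - 8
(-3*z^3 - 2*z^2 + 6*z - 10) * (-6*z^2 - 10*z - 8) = 18*z^5 + 42*z^4 + 8*z^3 + 16*z^2 + 52*z + 80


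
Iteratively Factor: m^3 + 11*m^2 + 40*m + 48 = (m + 4)*(m^2 + 7*m + 12) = (m + 4)^2*(m + 3)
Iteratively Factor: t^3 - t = (t + 1)*(t^2 - t) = t*(t + 1)*(t - 1)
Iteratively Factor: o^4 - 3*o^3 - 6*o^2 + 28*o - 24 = (o - 2)*(o^3 - o^2 - 8*o + 12) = (o - 2)^2*(o^2 + o - 6) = (o - 2)^2*(o + 3)*(o - 2)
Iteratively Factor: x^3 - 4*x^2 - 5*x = (x + 1)*(x^2 - 5*x) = x*(x + 1)*(x - 5)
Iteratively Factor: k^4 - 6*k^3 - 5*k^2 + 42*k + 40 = (k - 4)*(k^3 - 2*k^2 - 13*k - 10) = (k - 4)*(k + 1)*(k^2 - 3*k - 10) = (k - 5)*(k - 4)*(k + 1)*(k + 2)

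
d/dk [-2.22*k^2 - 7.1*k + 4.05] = -4.44*k - 7.1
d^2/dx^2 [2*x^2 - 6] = 4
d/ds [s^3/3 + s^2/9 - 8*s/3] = s^2 + 2*s/9 - 8/3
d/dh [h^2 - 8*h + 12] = 2*h - 8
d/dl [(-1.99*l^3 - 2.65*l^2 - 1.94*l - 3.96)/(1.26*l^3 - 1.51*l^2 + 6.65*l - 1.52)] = (8.88178419700125e-16*l^5 + 6.3439*l^4 - 21.5782*l^3 + 3.49130000000001*l^2 - 3.9032*l + 29.2828)/(1.5876*l^6 - 3.8052*l^5 + 19.0381*l^4 - 23.9134*l^3 + 48.8129*l^2 - 20.216*l + 2.3104)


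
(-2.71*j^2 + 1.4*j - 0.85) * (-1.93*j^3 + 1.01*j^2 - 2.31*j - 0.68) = 5.2303*j^5 - 5.4391*j^4 + 9.3146*j^3 - 2.2497*j^2 + 1.0115*j + 0.578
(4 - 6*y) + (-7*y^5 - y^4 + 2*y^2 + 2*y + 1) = -7*y^5 - y^4 + 2*y^2 - 4*y + 5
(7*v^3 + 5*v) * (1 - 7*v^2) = -49*v^5 - 28*v^3 + 5*v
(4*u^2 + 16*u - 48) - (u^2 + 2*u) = 3*u^2 + 14*u - 48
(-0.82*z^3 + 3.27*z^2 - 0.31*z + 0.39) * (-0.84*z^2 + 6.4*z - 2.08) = 0.6888*z^5 - 7.9948*z^4 + 22.894*z^3 - 9.1132*z^2 + 3.1408*z - 0.8112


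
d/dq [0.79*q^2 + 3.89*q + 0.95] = 1.58*q + 3.89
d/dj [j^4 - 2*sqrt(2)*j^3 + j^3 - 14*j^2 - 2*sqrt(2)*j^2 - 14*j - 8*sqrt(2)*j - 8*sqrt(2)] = 4*j^3 - 6*sqrt(2)*j^2 + 3*j^2 - 28*j - 4*sqrt(2)*j - 14 - 8*sqrt(2)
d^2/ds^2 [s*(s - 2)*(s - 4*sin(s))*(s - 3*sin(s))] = 7*s^3*sin(s) - 14*s^2*sin(s) - 42*s^2*cos(s) + 24*s^2*cos(2*s) + 12*s^2 - 42*s*sin(s) + 56*s*cos(s) - 48*sqrt(2)*s*cos(2*s + pi/4) - 12*s + 28*sin(s) - 48*sin(2*s) - 12*cos(2*s) + 12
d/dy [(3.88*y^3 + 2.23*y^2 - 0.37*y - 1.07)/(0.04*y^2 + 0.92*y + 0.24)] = (0.1552*y^4 + 7.1392*y^3 + 4.86*y^2 + 1.156*y + 0.8956)/(0.0016*y^4 + 0.0736*y^3 + 0.8656*y^2 + 0.4416*y + 0.0576)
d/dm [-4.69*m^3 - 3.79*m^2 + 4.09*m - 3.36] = -14.07*m^2 - 7.58*m + 4.09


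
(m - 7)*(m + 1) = m^2 - 6*m - 7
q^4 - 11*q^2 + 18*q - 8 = (q - 2)*(q - 1)^2*(q + 4)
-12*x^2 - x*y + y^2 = (-4*x + y)*(3*x + y)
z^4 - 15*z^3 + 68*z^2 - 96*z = z*(z - 8)*(z - 4)*(z - 3)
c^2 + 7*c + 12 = (c + 3)*(c + 4)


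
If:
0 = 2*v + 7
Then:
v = -7/2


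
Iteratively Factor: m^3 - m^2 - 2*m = (m - 2)*(m^2 + m) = m*(m - 2)*(m + 1)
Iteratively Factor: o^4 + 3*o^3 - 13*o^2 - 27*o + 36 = (o - 1)*(o^3 + 4*o^2 - 9*o - 36) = (o - 1)*(o + 4)*(o^2 - 9) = (o - 3)*(o - 1)*(o + 4)*(o + 3)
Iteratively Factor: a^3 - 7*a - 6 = (a + 1)*(a^2 - a - 6) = (a + 1)*(a + 2)*(a - 3)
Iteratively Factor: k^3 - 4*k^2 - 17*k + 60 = (k - 5)*(k^2 + k - 12) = (k - 5)*(k - 3)*(k + 4)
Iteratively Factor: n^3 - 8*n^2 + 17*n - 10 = (n - 5)*(n^2 - 3*n + 2) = (n - 5)*(n - 2)*(n - 1)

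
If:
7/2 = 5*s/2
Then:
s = 7/5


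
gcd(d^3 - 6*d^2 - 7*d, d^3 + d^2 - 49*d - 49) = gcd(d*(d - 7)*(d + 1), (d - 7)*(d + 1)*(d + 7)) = d^2 - 6*d - 7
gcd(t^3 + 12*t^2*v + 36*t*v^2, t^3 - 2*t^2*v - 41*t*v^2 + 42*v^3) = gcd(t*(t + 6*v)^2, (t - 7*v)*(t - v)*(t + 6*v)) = t + 6*v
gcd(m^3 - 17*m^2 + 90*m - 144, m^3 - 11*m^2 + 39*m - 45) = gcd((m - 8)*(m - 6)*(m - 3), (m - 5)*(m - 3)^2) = m - 3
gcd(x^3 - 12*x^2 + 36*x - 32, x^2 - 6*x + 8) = x - 2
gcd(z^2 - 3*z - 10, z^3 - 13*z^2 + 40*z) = z - 5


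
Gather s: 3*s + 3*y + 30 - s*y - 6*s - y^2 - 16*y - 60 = s*(-y - 3) - y^2 - 13*y - 30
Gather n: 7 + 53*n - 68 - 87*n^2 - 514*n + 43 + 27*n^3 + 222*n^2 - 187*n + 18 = 27*n^3 + 135*n^2 - 648*n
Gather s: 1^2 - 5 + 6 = 2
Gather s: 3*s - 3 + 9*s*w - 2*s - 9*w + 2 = s*(9*w + 1) - 9*w - 1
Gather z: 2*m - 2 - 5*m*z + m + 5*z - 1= 3*m + z*(5 - 5*m) - 3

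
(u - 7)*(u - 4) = u^2 - 11*u + 28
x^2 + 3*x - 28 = (x - 4)*(x + 7)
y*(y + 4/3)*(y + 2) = y^3 + 10*y^2/3 + 8*y/3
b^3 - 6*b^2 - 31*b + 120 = (b - 8)*(b - 3)*(b + 5)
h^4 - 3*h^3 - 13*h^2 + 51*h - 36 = (h - 3)^2*(h - 1)*(h + 4)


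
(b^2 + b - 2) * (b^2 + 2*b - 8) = b^4 + 3*b^3 - 8*b^2 - 12*b + 16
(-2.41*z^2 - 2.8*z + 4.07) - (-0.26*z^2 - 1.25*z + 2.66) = -2.15*z^2 - 1.55*z + 1.41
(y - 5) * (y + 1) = y^2 - 4*y - 5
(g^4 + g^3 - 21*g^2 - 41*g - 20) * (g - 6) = g^5 - 5*g^4 - 27*g^3 + 85*g^2 + 226*g + 120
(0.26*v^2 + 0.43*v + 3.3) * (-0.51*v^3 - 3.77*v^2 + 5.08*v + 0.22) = -0.1326*v^5 - 1.1995*v^4 - 1.9833*v^3 - 10.1994*v^2 + 16.8586*v + 0.726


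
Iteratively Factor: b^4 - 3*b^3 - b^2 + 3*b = (b + 1)*(b^3 - 4*b^2 + 3*b) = (b - 1)*(b + 1)*(b^2 - 3*b) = (b - 3)*(b - 1)*(b + 1)*(b)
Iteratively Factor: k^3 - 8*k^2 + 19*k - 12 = (k - 4)*(k^2 - 4*k + 3) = (k - 4)*(k - 3)*(k - 1)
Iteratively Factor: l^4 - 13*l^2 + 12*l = (l - 1)*(l^3 + l^2 - 12*l) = (l - 3)*(l - 1)*(l^2 + 4*l) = l*(l - 3)*(l - 1)*(l + 4)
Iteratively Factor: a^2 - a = (a)*(a - 1)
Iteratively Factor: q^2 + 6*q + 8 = (q + 2)*(q + 4)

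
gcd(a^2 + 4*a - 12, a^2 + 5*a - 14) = a - 2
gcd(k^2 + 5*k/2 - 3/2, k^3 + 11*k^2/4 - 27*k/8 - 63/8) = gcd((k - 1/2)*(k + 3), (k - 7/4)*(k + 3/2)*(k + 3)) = k + 3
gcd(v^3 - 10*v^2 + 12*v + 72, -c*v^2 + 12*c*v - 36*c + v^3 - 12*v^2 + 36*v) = v^2 - 12*v + 36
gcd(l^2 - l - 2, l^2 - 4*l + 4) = l - 2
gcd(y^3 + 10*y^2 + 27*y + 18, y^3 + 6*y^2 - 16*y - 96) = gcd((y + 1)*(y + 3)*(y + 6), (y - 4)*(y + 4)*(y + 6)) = y + 6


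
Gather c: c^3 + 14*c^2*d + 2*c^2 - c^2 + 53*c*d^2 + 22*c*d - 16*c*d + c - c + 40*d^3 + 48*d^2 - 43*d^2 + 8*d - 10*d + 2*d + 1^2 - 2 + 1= c^3 + c^2*(14*d + 1) + c*(53*d^2 + 6*d) + 40*d^3 + 5*d^2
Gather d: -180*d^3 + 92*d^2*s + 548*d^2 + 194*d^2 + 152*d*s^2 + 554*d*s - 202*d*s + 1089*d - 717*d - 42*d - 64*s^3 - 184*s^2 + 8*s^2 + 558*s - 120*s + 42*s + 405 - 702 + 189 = -180*d^3 + d^2*(92*s + 742) + d*(152*s^2 + 352*s + 330) - 64*s^3 - 176*s^2 + 480*s - 108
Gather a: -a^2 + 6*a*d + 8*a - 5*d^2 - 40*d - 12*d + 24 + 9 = -a^2 + a*(6*d + 8) - 5*d^2 - 52*d + 33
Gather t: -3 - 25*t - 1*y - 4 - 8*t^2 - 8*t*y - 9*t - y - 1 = -8*t^2 + t*(-8*y - 34) - 2*y - 8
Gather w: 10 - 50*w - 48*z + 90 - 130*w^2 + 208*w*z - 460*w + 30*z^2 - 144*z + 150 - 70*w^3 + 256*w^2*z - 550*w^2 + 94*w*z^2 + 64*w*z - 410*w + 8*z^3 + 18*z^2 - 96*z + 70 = -70*w^3 + w^2*(256*z - 680) + w*(94*z^2 + 272*z - 920) + 8*z^3 + 48*z^2 - 288*z + 320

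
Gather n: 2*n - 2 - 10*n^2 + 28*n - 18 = -10*n^2 + 30*n - 20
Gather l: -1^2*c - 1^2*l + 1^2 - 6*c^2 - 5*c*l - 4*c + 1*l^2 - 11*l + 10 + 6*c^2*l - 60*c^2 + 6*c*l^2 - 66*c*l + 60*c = -66*c^2 + 55*c + l^2*(6*c + 1) + l*(6*c^2 - 71*c - 12) + 11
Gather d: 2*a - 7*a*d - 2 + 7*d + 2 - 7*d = -7*a*d + 2*a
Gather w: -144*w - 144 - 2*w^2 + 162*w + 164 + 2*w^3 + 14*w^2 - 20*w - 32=2*w^3 + 12*w^2 - 2*w - 12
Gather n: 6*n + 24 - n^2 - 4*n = -n^2 + 2*n + 24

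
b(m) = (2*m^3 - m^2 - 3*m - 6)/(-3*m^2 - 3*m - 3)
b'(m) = (6*m + 3)*(2*m^3 - m^2 - 3*m - 6)/(-3*m^2 - 3*m - 3)^2 + (6*m^2 - 2*m - 3)/(-3*m^2 - 3*m - 3)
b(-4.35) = 3.78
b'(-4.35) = -0.68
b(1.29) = 0.61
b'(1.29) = -0.92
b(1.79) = 0.17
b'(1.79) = -0.84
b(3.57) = -1.18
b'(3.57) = -0.72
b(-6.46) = 5.22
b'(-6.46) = -0.68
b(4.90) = -2.12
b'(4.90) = -0.70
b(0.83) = 1.06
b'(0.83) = -1.05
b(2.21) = -0.17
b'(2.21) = -0.79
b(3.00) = -0.77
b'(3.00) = -0.74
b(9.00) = -4.92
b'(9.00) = -0.68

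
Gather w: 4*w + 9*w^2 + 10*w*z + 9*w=9*w^2 + w*(10*z + 13)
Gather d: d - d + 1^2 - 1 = 0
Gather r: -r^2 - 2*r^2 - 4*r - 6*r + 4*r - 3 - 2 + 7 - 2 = -3*r^2 - 6*r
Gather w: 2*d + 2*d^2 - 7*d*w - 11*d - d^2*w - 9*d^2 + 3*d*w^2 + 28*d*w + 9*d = -7*d^2 + 3*d*w^2 + w*(-d^2 + 21*d)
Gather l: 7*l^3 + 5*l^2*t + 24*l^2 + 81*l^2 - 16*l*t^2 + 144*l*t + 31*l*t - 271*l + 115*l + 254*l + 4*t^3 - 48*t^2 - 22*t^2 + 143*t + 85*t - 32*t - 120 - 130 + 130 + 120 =7*l^3 + l^2*(5*t + 105) + l*(-16*t^2 + 175*t + 98) + 4*t^3 - 70*t^2 + 196*t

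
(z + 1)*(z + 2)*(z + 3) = z^3 + 6*z^2 + 11*z + 6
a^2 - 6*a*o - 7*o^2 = (a - 7*o)*(a + o)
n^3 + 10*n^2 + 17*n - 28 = (n - 1)*(n + 4)*(n + 7)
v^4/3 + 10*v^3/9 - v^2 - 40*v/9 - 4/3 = (v/3 + 1)*(v - 2)*(v + 1/3)*(v + 2)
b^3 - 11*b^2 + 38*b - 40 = (b - 5)*(b - 4)*(b - 2)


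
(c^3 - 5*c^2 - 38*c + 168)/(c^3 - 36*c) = (c^2 - 11*c + 28)/(c*(c - 6))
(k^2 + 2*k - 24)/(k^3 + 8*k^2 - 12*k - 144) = 1/(k + 6)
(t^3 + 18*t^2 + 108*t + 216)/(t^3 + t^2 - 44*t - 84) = (t^2 + 12*t + 36)/(t^2 - 5*t - 14)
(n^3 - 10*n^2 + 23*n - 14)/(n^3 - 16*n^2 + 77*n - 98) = (n - 1)/(n - 7)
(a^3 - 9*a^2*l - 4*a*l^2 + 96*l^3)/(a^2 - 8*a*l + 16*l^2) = (a^2 - 5*a*l - 24*l^2)/(a - 4*l)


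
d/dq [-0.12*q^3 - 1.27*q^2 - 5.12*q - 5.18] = -0.36*q^2 - 2.54*q - 5.12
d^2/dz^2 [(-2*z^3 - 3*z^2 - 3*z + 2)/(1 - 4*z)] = 2*(32*z^3 - 24*z^2 + 6*z - 17)/(64*z^3 - 48*z^2 + 12*z - 1)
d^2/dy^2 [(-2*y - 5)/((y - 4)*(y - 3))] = 2*(-2*y^3 - 15*y^2 + 177*y - 353)/(y^6 - 21*y^5 + 183*y^4 - 847*y^3 + 2196*y^2 - 3024*y + 1728)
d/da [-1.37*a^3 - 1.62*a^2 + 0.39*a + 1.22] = -4.11*a^2 - 3.24*a + 0.39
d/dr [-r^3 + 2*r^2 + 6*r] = -3*r^2 + 4*r + 6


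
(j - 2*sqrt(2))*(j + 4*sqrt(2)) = j^2 + 2*sqrt(2)*j - 16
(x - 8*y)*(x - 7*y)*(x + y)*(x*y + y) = x^4*y - 14*x^3*y^2 + x^3*y + 41*x^2*y^3 - 14*x^2*y^2 + 56*x*y^4 + 41*x*y^3 + 56*y^4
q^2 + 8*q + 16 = (q + 4)^2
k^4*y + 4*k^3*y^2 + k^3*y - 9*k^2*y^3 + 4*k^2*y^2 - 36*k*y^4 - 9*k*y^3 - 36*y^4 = (k - 3*y)*(k + 3*y)*(k + 4*y)*(k*y + y)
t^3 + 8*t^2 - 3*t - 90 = (t - 3)*(t + 5)*(t + 6)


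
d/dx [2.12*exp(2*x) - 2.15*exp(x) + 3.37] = (4.24*exp(x) - 2.15)*exp(x)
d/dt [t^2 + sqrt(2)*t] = 2*t + sqrt(2)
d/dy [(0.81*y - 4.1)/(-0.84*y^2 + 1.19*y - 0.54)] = (0.6804*y^2 - 6.888*y + 4.4416)/(0.7056*y^4 - 1.9992*y^3 + 2.3233*y^2 - 1.2852*y + 0.2916)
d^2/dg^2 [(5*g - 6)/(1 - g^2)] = 2*(4*g^2*(6 - 5*g) + 3*(5*g - 2)*(g^2 - 1))/(g^2 - 1)^3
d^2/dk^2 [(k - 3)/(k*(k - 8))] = 2*(k^3 - 9*k^2 + 72*k - 192)/(k^3*(k^3 - 24*k^2 + 192*k - 512))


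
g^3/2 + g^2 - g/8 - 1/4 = (g/2 + 1/4)*(g - 1/2)*(g + 2)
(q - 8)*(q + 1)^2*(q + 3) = q^4 - 3*q^3 - 33*q^2 - 53*q - 24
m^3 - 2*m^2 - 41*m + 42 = (m - 7)*(m - 1)*(m + 6)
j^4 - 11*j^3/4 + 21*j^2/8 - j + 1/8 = (j - 1)^2*(j - 1/2)*(j - 1/4)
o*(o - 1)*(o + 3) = o^3 + 2*o^2 - 3*o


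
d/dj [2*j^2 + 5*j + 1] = 4*j + 5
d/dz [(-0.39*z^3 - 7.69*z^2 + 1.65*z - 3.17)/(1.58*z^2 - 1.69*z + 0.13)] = (-0.6162*z^4 + 1.3182*z^3 + 10.237*z^2 + 8.0178*z - 5.1428)/(2.4964*z^4 - 5.3404*z^3 + 3.2669*z^2 - 0.4394*z + 0.0169)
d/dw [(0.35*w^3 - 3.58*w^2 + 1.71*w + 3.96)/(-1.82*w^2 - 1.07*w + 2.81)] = (-0.637*w^4 - 0.749000000000001*w^3 + 9.8933*w^2 - 5.7052*w + 9.0423)/(3.3124*w^4 + 3.8948*w^3 - 9.0835*w^2 - 6.0134*w + 7.8961)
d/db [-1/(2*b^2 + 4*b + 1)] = 4*(b + 1)/(2*b^2 + 4*b + 1)^2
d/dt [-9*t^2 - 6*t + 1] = -18*t - 6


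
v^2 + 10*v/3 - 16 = (v - 8/3)*(v + 6)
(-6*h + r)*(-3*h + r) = 18*h^2 - 9*h*r + r^2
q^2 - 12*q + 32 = (q - 8)*(q - 4)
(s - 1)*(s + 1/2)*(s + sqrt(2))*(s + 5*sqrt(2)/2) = s^4 - s^3/2 + 7*sqrt(2)*s^3/2 - 7*sqrt(2)*s^2/4 + 9*s^2/2 - 5*s/2 - 7*sqrt(2)*s/4 - 5/2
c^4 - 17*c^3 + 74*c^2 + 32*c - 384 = (c - 8)^2*(c - 3)*(c + 2)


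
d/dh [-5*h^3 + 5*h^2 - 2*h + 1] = -15*h^2 + 10*h - 2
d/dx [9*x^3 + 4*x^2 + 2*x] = 27*x^2 + 8*x + 2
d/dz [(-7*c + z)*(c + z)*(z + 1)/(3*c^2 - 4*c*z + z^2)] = (-2*(c + z)*(2*c - z)*(7*c - z)*(z + 1) + (3*c^2 - 4*c*z + z^2)*(-(c + z)*(7*c - z) + (c + z)*(z + 1) - (7*c - z)*(z + 1)))/(3*c^2 - 4*c*z + z^2)^2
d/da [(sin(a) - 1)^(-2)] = -2*cos(a)/(sin(a) - 1)^3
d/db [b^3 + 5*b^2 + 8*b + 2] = 3*b^2 + 10*b + 8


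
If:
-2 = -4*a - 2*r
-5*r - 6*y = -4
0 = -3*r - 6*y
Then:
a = -1/2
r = 2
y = -1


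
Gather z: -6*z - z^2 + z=-z^2 - 5*z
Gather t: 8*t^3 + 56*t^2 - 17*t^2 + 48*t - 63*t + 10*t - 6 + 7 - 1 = 8*t^3 + 39*t^2 - 5*t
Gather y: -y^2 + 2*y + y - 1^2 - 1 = -y^2 + 3*y - 2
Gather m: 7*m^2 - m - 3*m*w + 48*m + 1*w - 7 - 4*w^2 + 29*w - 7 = 7*m^2 + m*(47 - 3*w) - 4*w^2 + 30*w - 14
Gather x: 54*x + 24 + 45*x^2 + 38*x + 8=45*x^2 + 92*x + 32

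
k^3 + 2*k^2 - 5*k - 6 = (k - 2)*(k + 1)*(k + 3)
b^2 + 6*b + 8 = (b + 2)*(b + 4)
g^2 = g^2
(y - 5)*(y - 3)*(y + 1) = y^3 - 7*y^2 + 7*y + 15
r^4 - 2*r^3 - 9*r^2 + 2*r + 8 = (r - 4)*(r - 1)*(r + 1)*(r + 2)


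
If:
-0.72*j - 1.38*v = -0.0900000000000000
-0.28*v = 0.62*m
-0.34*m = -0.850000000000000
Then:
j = 10.74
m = 2.50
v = -5.54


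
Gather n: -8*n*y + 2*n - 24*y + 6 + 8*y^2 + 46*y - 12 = n*(2 - 8*y) + 8*y^2 + 22*y - 6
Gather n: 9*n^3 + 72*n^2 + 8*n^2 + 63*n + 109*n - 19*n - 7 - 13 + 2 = 9*n^3 + 80*n^2 + 153*n - 18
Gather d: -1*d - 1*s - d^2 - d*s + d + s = -d^2 - d*s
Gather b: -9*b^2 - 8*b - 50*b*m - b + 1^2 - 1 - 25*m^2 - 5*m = -9*b^2 + b*(-50*m - 9) - 25*m^2 - 5*m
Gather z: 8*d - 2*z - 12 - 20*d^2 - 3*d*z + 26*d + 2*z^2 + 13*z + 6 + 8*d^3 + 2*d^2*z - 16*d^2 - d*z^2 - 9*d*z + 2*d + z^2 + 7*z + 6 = 8*d^3 - 36*d^2 + 36*d + z^2*(3 - d) + z*(2*d^2 - 12*d + 18)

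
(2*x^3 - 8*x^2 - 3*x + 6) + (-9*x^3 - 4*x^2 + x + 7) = -7*x^3 - 12*x^2 - 2*x + 13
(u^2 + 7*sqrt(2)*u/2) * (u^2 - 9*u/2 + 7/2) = u^4 - 9*u^3/2 + 7*sqrt(2)*u^3/2 - 63*sqrt(2)*u^2/4 + 7*u^2/2 + 49*sqrt(2)*u/4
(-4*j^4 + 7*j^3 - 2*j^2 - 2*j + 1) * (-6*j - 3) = 24*j^5 - 30*j^4 - 9*j^3 + 18*j^2 - 3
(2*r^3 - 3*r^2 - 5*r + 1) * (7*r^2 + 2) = 14*r^5 - 21*r^4 - 31*r^3 + r^2 - 10*r + 2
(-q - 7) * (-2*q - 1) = 2*q^2 + 15*q + 7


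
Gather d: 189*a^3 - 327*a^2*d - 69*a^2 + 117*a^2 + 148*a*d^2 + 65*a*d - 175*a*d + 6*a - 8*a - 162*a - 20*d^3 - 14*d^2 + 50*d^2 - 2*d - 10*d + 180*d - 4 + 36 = 189*a^3 + 48*a^2 - 164*a - 20*d^3 + d^2*(148*a + 36) + d*(-327*a^2 - 110*a + 168) + 32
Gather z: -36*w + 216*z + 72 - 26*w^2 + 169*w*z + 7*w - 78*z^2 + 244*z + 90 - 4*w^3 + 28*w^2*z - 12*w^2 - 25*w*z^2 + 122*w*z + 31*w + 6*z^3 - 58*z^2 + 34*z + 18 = -4*w^3 - 38*w^2 + 2*w + 6*z^3 + z^2*(-25*w - 136) + z*(28*w^2 + 291*w + 494) + 180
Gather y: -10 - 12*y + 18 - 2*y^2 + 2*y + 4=-2*y^2 - 10*y + 12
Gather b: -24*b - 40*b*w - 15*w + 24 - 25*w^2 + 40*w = b*(-40*w - 24) - 25*w^2 + 25*w + 24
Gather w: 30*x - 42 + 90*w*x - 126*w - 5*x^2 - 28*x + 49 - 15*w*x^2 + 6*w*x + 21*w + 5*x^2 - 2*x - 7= w*(-15*x^2 + 96*x - 105)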